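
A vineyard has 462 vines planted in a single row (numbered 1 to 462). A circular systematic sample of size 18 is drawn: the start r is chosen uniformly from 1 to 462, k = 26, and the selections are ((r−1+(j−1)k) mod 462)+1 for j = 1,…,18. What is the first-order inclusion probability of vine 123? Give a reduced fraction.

For each position j, as r ranges over 1…462 the j-th selection hits every vine exactly once, so vine 123 is selected for exactly 18 of the 462 starts.
Inclusion probability = 18/462 = 3/77.

3/77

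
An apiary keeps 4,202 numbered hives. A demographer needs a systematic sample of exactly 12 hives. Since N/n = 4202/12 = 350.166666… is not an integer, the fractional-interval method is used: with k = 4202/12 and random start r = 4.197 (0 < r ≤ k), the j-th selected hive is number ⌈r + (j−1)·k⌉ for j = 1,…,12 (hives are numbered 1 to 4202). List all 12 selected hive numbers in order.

j=1: r + 0k = 4.197 → ⌈·⌉ = 5
j=2: r + 1k = 354.363666… → ⌈·⌉ = 355
j=3: r + 2k = 704.530333… → ⌈·⌉ = 705
j=4: r + 3k = 1054.697 → ⌈·⌉ = 1055
j=5: r + 4k = 1404.863666… → ⌈·⌉ = 1405
j=6: r + 5k = 1755.030333… → ⌈·⌉ = 1756
j=7: r + 6k = 2105.197 → ⌈·⌉ = 2106
j=8: r + 7k = 2455.363666… → ⌈·⌉ = 2456
j=9: r + 8k = 2805.530333… → ⌈·⌉ = 2806
j=10: r + 9k = 3155.697 → ⌈·⌉ = 3156
j=11: r + 10k = 3505.863666… → ⌈·⌉ = 3506
j=12: r + 11k = 3856.030333… → ⌈·⌉ = 3857

5, 355, 705, 1055, 1405, 1756, 2106, 2456, 2806, 3156, 3506, 3857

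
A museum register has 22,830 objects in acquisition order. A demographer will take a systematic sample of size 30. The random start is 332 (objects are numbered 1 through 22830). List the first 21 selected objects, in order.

k = N/n = 22830/30 = 761
object 1: 332
object 2: 332 + 761 = 1093
object 3: 1093 + 761 = 1854
object 4: 1854 + 761 = 2615
object 5: 2615 + 761 = 3376
object 6: 3376 + 761 = 4137
object 7: 4137 + 761 = 4898
object 8: 4898 + 761 = 5659
object 9: 5659 + 761 = 6420
object 10: 6420 + 761 = 7181
object 11: 7181 + 761 = 7942
object 12: 7942 + 761 = 8703
object 13: 8703 + 761 = 9464
object 14: 9464 + 761 = 10225
object 15: 10225 + 761 = 10986
object 16: 10986 + 761 = 11747
object 17: 11747 + 761 = 12508
object 18: 12508 + 761 = 13269
object 19: 13269 + 761 = 14030
object 20: 14030 + 761 = 14791
object 21: 14791 + 761 = 15552

332, 1093, 1854, 2615, 3376, 4137, 4898, 5659, 6420, 7181, 7942, 8703, 9464, 10225, 10986, 11747, 12508, 13269, 14030, 14791, 15552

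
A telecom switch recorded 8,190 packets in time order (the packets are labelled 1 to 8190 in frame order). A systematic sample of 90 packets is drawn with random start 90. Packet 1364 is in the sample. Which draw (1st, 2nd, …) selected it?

15

k = 8190/90 = 91
position = (1364 − 90)/91 + 1 = 1274/91 + 1 = 14 + 1 = 15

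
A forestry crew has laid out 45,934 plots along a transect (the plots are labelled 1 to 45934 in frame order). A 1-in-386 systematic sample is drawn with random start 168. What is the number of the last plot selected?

45716

k = 386
119th selection = r + (119−1)·k = 168 + 118×386 = 168 + 45548 = 45716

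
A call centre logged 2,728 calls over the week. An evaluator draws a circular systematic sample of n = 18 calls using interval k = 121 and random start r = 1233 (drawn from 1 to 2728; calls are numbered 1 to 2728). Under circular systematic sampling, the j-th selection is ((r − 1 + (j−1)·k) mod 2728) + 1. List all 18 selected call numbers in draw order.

Selection 1: 1233
Selection 2: 1233 + 121 = 1354
Selection 3: 1354 + 121 = 1475
Selection 4: 1475 + 121 = 1596
Selection 5: 1596 + 121 = 1717
Selection 6: 1717 + 121 = 1838
Selection 7: 1838 + 121 = 1959
Selection 8: 1959 + 121 = 2080
Selection 9: 2080 + 121 = 2201
Selection 10: 2201 + 121 = 2322
Selection 11: 2322 + 121 = 2443
Selection 12: 2443 + 121 = 2564
Selection 13: 2564 + 121 = 2685
Selection 14: 2685 + 121 = 2806 → 2806 − 2728 = 78
Selection 15: 78 + 121 = 199
Selection 16: 199 + 121 = 320
Selection 17: 320 + 121 = 441
Selection 18: 441 + 121 = 562

1233, 1354, 1475, 1596, 1717, 1838, 1959, 2080, 2201, 2322, 2443, 2564, 2685, 78, 199, 320, 441, 562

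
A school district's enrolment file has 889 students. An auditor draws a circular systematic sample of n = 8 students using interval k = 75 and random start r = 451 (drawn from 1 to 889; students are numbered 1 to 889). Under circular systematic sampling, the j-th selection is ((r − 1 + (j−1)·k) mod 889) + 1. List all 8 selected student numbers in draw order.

451, 526, 601, 676, 751, 826, 12, 87

Selection 1: 451
Selection 2: 451 + 75 = 526
Selection 3: 526 + 75 = 601
Selection 4: 601 + 75 = 676
Selection 5: 676 + 75 = 751
Selection 6: 751 + 75 = 826
Selection 7: 826 + 75 = 901 → 901 − 889 = 12
Selection 8: 12 + 75 = 87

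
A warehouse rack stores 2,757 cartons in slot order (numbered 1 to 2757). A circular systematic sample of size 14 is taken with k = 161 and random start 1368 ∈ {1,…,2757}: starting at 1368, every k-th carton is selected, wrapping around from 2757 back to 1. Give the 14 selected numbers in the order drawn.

Selection 1: 1368
Selection 2: 1368 + 161 = 1529
Selection 3: 1529 + 161 = 1690
Selection 4: 1690 + 161 = 1851
Selection 5: 1851 + 161 = 2012
Selection 6: 2012 + 161 = 2173
Selection 7: 2173 + 161 = 2334
Selection 8: 2334 + 161 = 2495
Selection 9: 2495 + 161 = 2656
Selection 10: 2656 + 161 = 2817 → 2817 − 2757 = 60
Selection 11: 60 + 161 = 221
Selection 12: 221 + 161 = 382
Selection 13: 382 + 161 = 543
Selection 14: 543 + 161 = 704

1368, 1529, 1690, 1851, 2012, 2173, 2334, 2495, 2656, 60, 221, 382, 543, 704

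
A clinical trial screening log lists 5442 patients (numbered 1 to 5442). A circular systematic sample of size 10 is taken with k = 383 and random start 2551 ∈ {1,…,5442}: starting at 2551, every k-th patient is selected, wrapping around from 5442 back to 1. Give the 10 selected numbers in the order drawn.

2551, 2934, 3317, 3700, 4083, 4466, 4849, 5232, 173, 556

Selection 1: 2551
Selection 2: 2551 + 383 = 2934
Selection 3: 2934 + 383 = 3317
Selection 4: 3317 + 383 = 3700
Selection 5: 3700 + 383 = 4083
Selection 6: 4083 + 383 = 4466
Selection 7: 4466 + 383 = 4849
Selection 8: 4849 + 383 = 5232
Selection 9: 5232 + 383 = 5615 → 5615 − 5442 = 173
Selection 10: 173 + 383 = 556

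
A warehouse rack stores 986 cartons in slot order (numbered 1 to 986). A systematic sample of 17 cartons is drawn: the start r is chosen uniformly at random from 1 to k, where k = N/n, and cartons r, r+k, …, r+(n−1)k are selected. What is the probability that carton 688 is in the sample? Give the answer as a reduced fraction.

1/58

k = 986/17 = 58.
Carton 688 is selected iff r ≡ 688 (mod 58); exactly one such r in {1,…,58}.
Inclusion probability = 1/58.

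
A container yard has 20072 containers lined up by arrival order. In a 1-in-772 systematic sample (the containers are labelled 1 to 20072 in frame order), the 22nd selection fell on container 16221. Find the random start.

9

k = 772
r = 16221 − (22−1)×772 = 16221 − 16212 = 9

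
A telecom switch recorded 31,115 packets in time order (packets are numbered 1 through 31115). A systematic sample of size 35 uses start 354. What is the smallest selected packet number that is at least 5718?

6577

k = 31115/35 = 889
Steps past start: ⌈(5718 − 354)/889⌉ = ⌈5364/889⌉ = 7
Selected packet: 354 + 7×889 = 6577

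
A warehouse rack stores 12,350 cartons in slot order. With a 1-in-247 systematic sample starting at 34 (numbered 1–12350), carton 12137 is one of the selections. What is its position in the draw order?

k = 247
position = (12137 − 34)/247 + 1 = 12103/247 + 1 = 49 + 1 = 50

50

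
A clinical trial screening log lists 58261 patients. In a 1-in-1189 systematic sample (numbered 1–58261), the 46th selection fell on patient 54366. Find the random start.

k = 1189
r = 54366 − (46−1)×1189 = 54366 − 53505 = 861

861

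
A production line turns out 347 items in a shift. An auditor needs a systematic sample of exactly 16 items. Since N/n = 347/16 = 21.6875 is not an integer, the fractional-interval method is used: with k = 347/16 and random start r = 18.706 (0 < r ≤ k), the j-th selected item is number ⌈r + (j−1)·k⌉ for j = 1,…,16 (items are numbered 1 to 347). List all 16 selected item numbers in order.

j=1: r + 0k = 18.706 → ⌈·⌉ = 19
j=2: r + 1k = 40.3935 → ⌈·⌉ = 41
j=3: r + 2k = 62.081 → ⌈·⌉ = 63
j=4: r + 3k = 83.7685 → ⌈·⌉ = 84
j=5: r + 4k = 105.456 → ⌈·⌉ = 106
j=6: r + 5k = 127.1435 → ⌈·⌉ = 128
j=7: r + 6k = 148.831 → ⌈·⌉ = 149
j=8: r + 7k = 170.5185 → ⌈·⌉ = 171
j=9: r + 8k = 192.206 → ⌈·⌉ = 193
j=10: r + 9k = 213.8935 → ⌈·⌉ = 214
j=11: r + 10k = 235.581 → ⌈·⌉ = 236
j=12: r + 11k = 257.2685 → ⌈·⌉ = 258
j=13: r + 12k = 278.956 → ⌈·⌉ = 279
j=14: r + 13k = 300.6435 → ⌈·⌉ = 301
j=15: r + 14k = 322.331 → ⌈·⌉ = 323
j=16: r + 15k = 344.0185 → ⌈·⌉ = 345

19, 41, 63, 84, 106, 128, 149, 171, 193, 214, 236, 258, 279, 301, 323, 345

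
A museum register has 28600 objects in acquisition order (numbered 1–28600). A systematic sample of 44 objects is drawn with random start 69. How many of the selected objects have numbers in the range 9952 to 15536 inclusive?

k = 28600/44 = 650
First selection ≥ 9952: 69 + ⌈(9952−69)/650⌉·650 = 69 + 16×650 = 10469
Last selection ≤ 15536: 69 + ⌊(15536−69)/650⌋·650 = 69 + 23×650 = 15019
Count = 23 − 16 + 1 = 8

8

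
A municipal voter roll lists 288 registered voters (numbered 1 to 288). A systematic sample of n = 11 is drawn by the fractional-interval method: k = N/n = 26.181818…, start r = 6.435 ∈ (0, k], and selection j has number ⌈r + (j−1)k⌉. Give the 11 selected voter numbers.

j=1: r + 0k = 6.435 → ⌈·⌉ = 7
j=2: r + 1k = 32.616818… → ⌈·⌉ = 33
j=3: r + 2k = 58.798636… → ⌈·⌉ = 59
j=4: r + 3k = 84.980454… → ⌈·⌉ = 85
j=5: r + 4k = 111.162272… → ⌈·⌉ = 112
j=6: r + 5k = 137.344090… → ⌈·⌉ = 138
j=7: r + 6k = 163.525909… → ⌈·⌉ = 164
j=8: r + 7k = 189.707727… → ⌈·⌉ = 190
j=9: r + 8k = 215.889545… → ⌈·⌉ = 216
j=10: r + 9k = 242.071363… → ⌈·⌉ = 243
j=11: r + 10k = 268.253181… → ⌈·⌉ = 269

7, 33, 59, 85, 112, 138, 164, 190, 216, 243, 269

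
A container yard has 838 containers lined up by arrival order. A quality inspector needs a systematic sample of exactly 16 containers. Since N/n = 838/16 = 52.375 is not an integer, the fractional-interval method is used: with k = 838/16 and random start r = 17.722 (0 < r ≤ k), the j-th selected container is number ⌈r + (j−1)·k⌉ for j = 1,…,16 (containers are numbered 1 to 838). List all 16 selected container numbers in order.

j=1: r + 0k = 17.722 → ⌈·⌉ = 18
j=2: r + 1k = 70.097 → ⌈·⌉ = 71
j=3: r + 2k = 122.472 → ⌈·⌉ = 123
j=4: r + 3k = 174.847 → ⌈·⌉ = 175
j=5: r + 4k = 227.222 → ⌈·⌉ = 228
j=6: r + 5k = 279.597 → ⌈·⌉ = 280
j=7: r + 6k = 331.972 → ⌈·⌉ = 332
j=8: r + 7k = 384.347 → ⌈·⌉ = 385
j=9: r + 8k = 436.722 → ⌈·⌉ = 437
j=10: r + 9k = 489.097 → ⌈·⌉ = 490
j=11: r + 10k = 541.472 → ⌈·⌉ = 542
j=12: r + 11k = 593.847 → ⌈·⌉ = 594
j=13: r + 12k = 646.222 → ⌈·⌉ = 647
j=14: r + 13k = 698.597 → ⌈·⌉ = 699
j=15: r + 14k = 750.972 → ⌈·⌉ = 751
j=16: r + 15k = 803.347 → ⌈·⌉ = 804

18, 71, 123, 175, 228, 280, 332, 385, 437, 490, 542, 594, 647, 699, 751, 804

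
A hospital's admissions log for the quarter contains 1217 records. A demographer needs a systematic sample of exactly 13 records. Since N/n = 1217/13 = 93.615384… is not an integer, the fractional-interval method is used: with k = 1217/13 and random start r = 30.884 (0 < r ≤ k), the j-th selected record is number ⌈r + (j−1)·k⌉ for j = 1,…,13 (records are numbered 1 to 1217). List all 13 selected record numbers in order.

j=1: r + 0k = 30.884 → ⌈·⌉ = 31
j=2: r + 1k = 124.499384… → ⌈·⌉ = 125
j=3: r + 2k = 218.114769… → ⌈·⌉ = 219
j=4: r + 3k = 311.730153… → ⌈·⌉ = 312
j=5: r + 4k = 405.345538… → ⌈·⌉ = 406
j=6: r + 5k = 498.960923… → ⌈·⌉ = 499
j=7: r + 6k = 592.576307… → ⌈·⌉ = 593
j=8: r + 7k = 686.191692… → ⌈·⌉ = 687
j=9: r + 8k = 779.807076… → ⌈·⌉ = 780
j=10: r + 9k = 873.422461… → ⌈·⌉ = 874
j=11: r + 10k = 967.037846… → ⌈·⌉ = 968
j=12: r + 11k = 1060.653230… → ⌈·⌉ = 1061
j=13: r + 12k = 1154.268615… → ⌈·⌉ = 1155

31, 125, 219, 312, 406, 499, 593, 687, 780, 874, 968, 1061, 1155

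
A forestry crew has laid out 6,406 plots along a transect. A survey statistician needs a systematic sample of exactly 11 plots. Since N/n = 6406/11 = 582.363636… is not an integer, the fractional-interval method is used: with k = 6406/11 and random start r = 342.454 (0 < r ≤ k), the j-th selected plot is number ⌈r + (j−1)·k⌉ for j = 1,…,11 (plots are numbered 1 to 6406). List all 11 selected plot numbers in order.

j=1: r + 0k = 342.454 → ⌈·⌉ = 343
j=2: r + 1k = 924.817636… → ⌈·⌉ = 925
j=3: r + 2k = 1507.181272… → ⌈·⌉ = 1508
j=4: r + 3k = 2089.544909… → ⌈·⌉ = 2090
j=5: r + 4k = 2671.908545… → ⌈·⌉ = 2672
j=6: r + 5k = 3254.272181… → ⌈·⌉ = 3255
j=7: r + 6k = 3836.635818… → ⌈·⌉ = 3837
j=8: r + 7k = 4418.999454… → ⌈·⌉ = 4419
j=9: r + 8k = 5001.363090… → ⌈·⌉ = 5002
j=10: r + 9k = 5583.726727… → ⌈·⌉ = 5584
j=11: r + 10k = 6166.090363… → ⌈·⌉ = 6167

343, 925, 1508, 2090, 2672, 3255, 3837, 4419, 5002, 5584, 6167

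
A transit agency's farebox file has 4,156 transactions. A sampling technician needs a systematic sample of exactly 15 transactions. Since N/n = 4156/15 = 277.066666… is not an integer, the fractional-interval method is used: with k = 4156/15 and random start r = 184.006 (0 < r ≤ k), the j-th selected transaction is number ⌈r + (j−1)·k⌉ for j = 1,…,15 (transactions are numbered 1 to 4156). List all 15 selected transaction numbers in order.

185, 462, 739, 1016, 1293, 1570, 1847, 2124, 2401, 2678, 2955, 3232, 3509, 3786, 4063

j=1: r + 0k = 184.006 → ⌈·⌉ = 185
j=2: r + 1k = 461.072666… → ⌈·⌉ = 462
j=3: r + 2k = 738.139333… → ⌈·⌉ = 739
j=4: r + 3k = 1015.206 → ⌈·⌉ = 1016
j=5: r + 4k = 1292.272666… → ⌈·⌉ = 1293
j=6: r + 5k = 1569.339333… → ⌈·⌉ = 1570
j=7: r + 6k = 1846.406 → ⌈·⌉ = 1847
j=8: r + 7k = 2123.472666… → ⌈·⌉ = 2124
j=9: r + 8k = 2400.539333… → ⌈·⌉ = 2401
j=10: r + 9k = 2677.606 → ⌈·⌉ = 2678
j=11: r + 10k = 2954.672666… → ⌈·⌉ = 2955
j=12: r + 11k = 3231.739333… → ⌈·⌉ = 3232
j=13: r + 12k = 3508.806 → ⌈·⌉ = 3509
j=14: r + 13k = 3785.872666… → ⌈·⌉ = 3786
j=15: r + 14k = 4062.939333… → ⌈·⌉ = 4063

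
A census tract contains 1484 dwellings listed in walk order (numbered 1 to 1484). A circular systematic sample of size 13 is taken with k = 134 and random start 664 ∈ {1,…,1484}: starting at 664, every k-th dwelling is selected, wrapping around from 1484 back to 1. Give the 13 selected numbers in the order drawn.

Selection 1: 664
Selection 2: 664 + 134 = 798
Selection 3: 798 + 134 = 932
Selection 4: 932 + 134 = 1066
Selection 5: 1066 + 134 = 1200
Selection 6: 1200 + 134 = 1334
Selection 7: 1334 + 134 = 1468
Selection 8: 1468 + 134 = 1602 → 1602 − 1484 = 118
Selection 9: 118 + 134 = 252
Selection 10: 252 + 134 = 386
Selection 11: 386 + 134 = 520
Selection 12: 520 + 134 = 654
Selection 13: 654 + 134 = 788

664, 798, 932, 1066, 1200, 1334, 1468, 118, 252, 386, 520, 654, 788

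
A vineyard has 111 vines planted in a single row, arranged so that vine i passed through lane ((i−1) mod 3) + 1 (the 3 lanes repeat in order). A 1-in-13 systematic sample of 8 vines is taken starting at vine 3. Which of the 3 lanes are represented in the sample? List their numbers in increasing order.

Consecutive selections differ by k = 13, so their lane numbers differ by 13 mod 3 = 1.
gcd(13, 3) = 1, so the sample visits 3/1 = 3 distinct residues mod 3.
Start 3 is lane 3; the lanes hit are 1, 2, 3.

1, 2, 3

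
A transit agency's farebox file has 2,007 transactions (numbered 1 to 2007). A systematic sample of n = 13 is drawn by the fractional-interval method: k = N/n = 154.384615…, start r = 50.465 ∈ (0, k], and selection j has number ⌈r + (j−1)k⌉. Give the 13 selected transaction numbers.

51, 205, 360, 514, 669, 823, 977, 1132, 1286, 1440, 1595, 1749, 1904

j=1: r + 0k = 50.465 → ⌈·⌉ = 51
j=2: r + 1k = 204.849615… → ⌈·⌉ = 205
j=3: r + 2k = 359.234230… → ⌈·⌉ = 360
j=4: r + 3k = 513.618846… → ⌈·⌉ = 514
j=5: r + 4k = 668.003461… → ⌈·⌉ = 669
j=6: r + 5k = 822.388076… → ⌈·⌉ = 823
j=7: r + 6k = 976.772692… → ⌈·⌉ = 977
j=8: r + 7k = 1131.157307… → ⌈·⌉ = 1132
j=9: r + 8k = 1285.541923… → ⌈·⌉ = 1286
j=10: r + 9k = 1439.926538… → ⌈·⌉ = 1440
j=11: r + 10k = 1594.311153… → ⌈·⌉ = 1595
j=12: r + 11k = 1748.695769… → ⌈·⌉ = 1749
j=13: r + 12k = 1903.080384… → ⌈·⌉ = 1904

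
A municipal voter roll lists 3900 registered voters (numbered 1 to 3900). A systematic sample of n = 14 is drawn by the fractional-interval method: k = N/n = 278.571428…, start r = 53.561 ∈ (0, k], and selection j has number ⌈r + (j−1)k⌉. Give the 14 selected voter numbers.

j=1: r + 0k = 53.561 → ⌈·⌉ = 54
j=2: r + 1k = 332.132428… → ⌈·⌉ = 333
j=3: r + 2k = 610.703857… → ⌈·⌉ = 611
j=4: r + 3k = 889.275285… → ⌈·⌉ = 890
j=5: r + 4k = 1167.846714… → ⌈·⌉ = 1168
j=6: r + 5k = 1446.418142… → ⌈·⌉ = 1447
j=7: r + 6k = 1724.989571… → ⌈·⌉ = 1725
j=8: r + 7k = 2003.561 → ⌈·⌉ = 2004
j=9: r + 8k = 2282.132428… → ⌈·⌉ = 2283
j=10: r + 9k = 2560.703857… → ⌈·⌉ = 2561
j=11: r + 10k = 2839.275285… → ⌈·⌉ = 2840
j=12: r + 11k = 3117.846714… → ⌈·⌉ = 3118
j=13: r + 12k = 3396.418142… → ⌈·⌉ = 3397
j=14: r + 13k = 3674.989571… → ⌈·⌉ = 3675

54, 333, 611, 890, 1168, 1447, 1725, 2004, 2283, 2561, 2840, 3118, 3397, 3675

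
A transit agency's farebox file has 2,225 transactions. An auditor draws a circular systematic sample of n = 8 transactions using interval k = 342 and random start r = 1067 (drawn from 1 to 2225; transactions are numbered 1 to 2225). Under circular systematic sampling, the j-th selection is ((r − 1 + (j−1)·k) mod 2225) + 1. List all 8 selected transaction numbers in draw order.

1067, 1409, 1751, 2093, 210, 552, 894, 1236

Selection 1: 1067
Selection 2: 1067 + 342 = 1409
Selection 3: 1409 + 342 = 1751
Selection 4: 1751 + 342 = 2093
Selection 5: 2093 + 342 = 2435 → 2435 − 2225 = 210
Selection 6: 210 + 342 = 552
Selection 7: 552 + 342 = 894
Selection 8: 894 + 342 = 1236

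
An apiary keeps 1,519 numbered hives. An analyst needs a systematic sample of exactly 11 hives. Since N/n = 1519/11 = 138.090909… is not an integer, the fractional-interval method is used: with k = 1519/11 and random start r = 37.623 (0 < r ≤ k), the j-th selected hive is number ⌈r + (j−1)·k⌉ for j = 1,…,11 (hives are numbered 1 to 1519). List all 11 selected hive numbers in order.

38, 176, 314, 452, 590, 729, 867, 1005, 1143, 1281, 1419

j=1: r + 0k = 37.623 → ⌈·⌉ = 38
j=2: r + 1k = 175.713909… → ⌈·⌉ = 176
j=3: r + 2k = 313.804818… → ⌈·⌉ = 314
j=4: r + 3k = 451.895727… → ⌈·⌉ = 452
j=5: r + 4k = 589.986636… → ⌈·⌉ = 590
j=6: r + 5k = 728.077545… → ⌈·⌉ = 729
j=7: r + 6k = 866.168454… → ⌈·⌉ = 867
j=8: r + 7k = 1004.259363… → ⌈·⌉ = 1005
j=9: r + 8k = 1142.350272… → ⌈·⌉ = 1143
j=10: r + 9k = 1280.441181… → ⌈·⌉ = 1281
j=11: r + 10k = 1418.532090… → ⌈·⌉ = 1419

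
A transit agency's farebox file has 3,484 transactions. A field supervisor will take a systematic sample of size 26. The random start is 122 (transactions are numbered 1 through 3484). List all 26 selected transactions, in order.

122, 256, 390, 524, 658, 792, 926, 1060, 1194, 1328, 1462, 1596, 1730, 1864, 1998, 2132, 2266, 2400, 2534, 2668, 2802, 2936, 3070, 3204, 3338, 3472

k = N/n = 3484/26 = 134
transaction 1: 122
transaction 2: 122 + 134 = 256
transaction 3: 256 + 134 = 390
transaction 4: 390 + 134 = 524
transaction 5: 524 + 134 = 658
transaction 6: 658 + 134 = 792
transaction 7: 792 + 134 = 926
transaction 8: 926 + 134 = 1060
transaction 9: 1060 + 134 = 1194
transaction 10: 1194 + 134 = 1328
transaction 11: 1328 + 134 = 1462
transaction 12: 1462 + 134 = 1596
transaction 13: 1596 + 134 = 1730
transaction 14: 1730 + 134 = 1864
transaction 15: 1864 + 134 = 1998
transaction 16: 1998 + 134 = 2132
transaction 17: 2132 + 134 = 2266
transaction 18: 2266 + 134 = 2400
transaction 19: 2400 + 134 = 2534
transaction 20: 2534 + 134 = 2668
transaction 21: 2668 + 134 = 2802
transaction 22: 2802 + 134 = 2936
transaction 23: 2936 + 134 = 3070
transaction 24: 3070 + 134 = 3204
transaction 25: 3204 + 134 = 3338
transaction 26: 3338 + 134 = 3472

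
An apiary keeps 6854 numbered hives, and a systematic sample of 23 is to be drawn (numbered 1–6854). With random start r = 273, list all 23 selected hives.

k = N/n = 6854/23 = 298
hive 1: 273
hive 2: 273 + 298 = 571
hive 3: 571 + 298 = 869
hive 4: 869 + 298 = 1167
hive 5: 1167 + 298 = 1465
hive 6: 1465 + 298 = 1763
hive 7: 1763 + 298 = 2061
hive 8: 2061 + 298 = 2359
hive 9: 2359 + 298 = 2657
hive 10: 2657 + 298 = 2955
hive 11: 2955 + 298 = 3253
hive 12: 3253 + 298 = 3551
hive 13: 3551 + 298 = 3849
hive 14: 3849 + 298 = 4147
hive 15: 4147 + 298 = 4445
hive 16: 4445 + 298 = 4743
hive 17: 4743 + 298 = 5041
hive 18: 5041 + 298 = 5339
hive 19: 5339 + 298 = 5637
hive 20: 5637 + 298 = 5935
hive 21: 5935 + 298 = 6233
hive 22: 6233 + 298 = 6531
hive 23: 6531 + 298 = 6829

273, 571, 869, 1167, 1465, 1763, 2061, 2359, 2657, 2955, 3253, 3551, 3849, 4147, 4445, 4743, 5041, 5339, 5637, 5935, 6233, 6531, 6829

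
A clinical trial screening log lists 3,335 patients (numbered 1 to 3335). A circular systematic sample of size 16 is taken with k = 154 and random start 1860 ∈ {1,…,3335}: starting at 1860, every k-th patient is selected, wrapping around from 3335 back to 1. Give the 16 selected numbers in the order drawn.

Selection 1: 1860
Selection 2: 1860 + 154 = 2014
Selection 3: 2014 + 154 = 2168
Selection 4: 2168 + 154 = 2322
Selection 5: 2322 + 154 = 2476
Selection 6: 2476 + 154 = 2630
Selection 7: 2630 + 154 = 2784
Selection 8: 2784 + 154 = 2938
Selection 9: 2938 + 154 = 3092
Selection 10: 3092 + 154 = 3246
Selection 11: 3246 + 154 = 3400 → 3400 − 3335 = 65
Selection 12: 65 + 154 = 219
Selection 13: 219 + 154 = 373
Selection 14: 373 + 154 = 527
Selection 15: 527 + 154 = 681
Selection 16: 681 + 154 = 835

1860, 2014, 2168, 2322, 2476, 2630, 2784, 2938, 3092, 3246, 65, 219, 373, 527, 681, 835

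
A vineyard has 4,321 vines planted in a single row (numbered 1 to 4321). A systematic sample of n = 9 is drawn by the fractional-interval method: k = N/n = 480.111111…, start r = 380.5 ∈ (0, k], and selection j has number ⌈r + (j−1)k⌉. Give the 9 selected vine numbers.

381, 861, 1341, 1821, 2301, 2782, 3262, 3742, 4222

j=1: r + 0k = 380.5 → ⌈·⌉ = 381
j=2: r + 1k = 860.611111… → ⌈·⌉ = 861
j=3: r + 2k = 1340.722222… → ⌈·⌉ = 1341
j=4: r + 3k = 1820.833333… → ⌈·⌉ = 1821
j=5: r + 4k = 2300.944444… → ⌈·⌉ = 2301
j=6: r + 5k = 2781.055555… → ⌈·⌉ = 2782
j=7: r + 6k = 3261.166666… → ⌈·⌉ = 3262
j=8: r + 7k = 3741.277777… → ⌈·⌉ = 3742
j=9: r + 8k = 4221.388888… → ⌈·⌉ = 4222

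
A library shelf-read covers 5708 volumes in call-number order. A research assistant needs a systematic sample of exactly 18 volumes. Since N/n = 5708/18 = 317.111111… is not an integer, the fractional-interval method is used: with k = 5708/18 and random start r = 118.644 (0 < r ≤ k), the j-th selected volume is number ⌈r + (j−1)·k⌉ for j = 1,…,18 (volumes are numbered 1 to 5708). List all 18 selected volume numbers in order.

j=1: r + 0k = 118.644 → ⌈·⌉ = 119
j=2: r + 1k = 435.755111… → ⌈·⌉ = 436
j=3: r + 2k = 752.866222… → ⌈·⌉ = 753
j=4: r + 3k = 1069.977333… → ⌈·⌉ = 1070
j=5: r + 4k = 1387.088444… → ⌈·⌉ = 1388
j=6: r + 5k = 1704.199555… → ⌈·⌉ = 1705
j=7: r + 6k = 2021.310666… → ⌈·⌉ = 2022
j=8: r + 7k = 2338.421777… → ⌈·⌉ = 2339
j=9: r + 8k = 2655.532888… → ⌈·⌉ = 2656
j=10: r + 9k = 2972.644 → ⌈·⌉ = 2973
j=11: r + 10k = 3289.755111… → ⌈·⌉ = 3290
j=12: r + 11k = 3606.866222… → ⌈·⌉ = 3607
j=13: r + 12k = 3923.977333… → ⌈·⌉ = 3924
j=14: r + 13k = 4241.088444… → ⌈·⌉ = 4242
j=15: r + 14k = 4558.199555… → ⌈·⌉ = 4559
j=16: r + 15k = 4875.310666… → ⌈·⌉ = 4876
j=17: r + 16k = 5192.421777… → ⌈·⌉ = 5193
j=18: r + 17k = 5509.532888… → ⌈·⌉ = 5510

119, 436, 753, 1070, 1388, 1705, 2022, 2339, 2656, 2973, 3290, 3607, 3924, 4242, 4559, 4876, 5193, 5510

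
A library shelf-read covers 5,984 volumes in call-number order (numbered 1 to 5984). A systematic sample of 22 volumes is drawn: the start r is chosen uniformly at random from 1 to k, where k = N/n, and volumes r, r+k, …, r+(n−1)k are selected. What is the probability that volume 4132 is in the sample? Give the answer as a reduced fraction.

1/272

k = 5984/22 = 272.
Volume 4132 is selected iff r ≡ 4132 (mod 272); exactly one such r in {1,…,272}.
Inclusion probability = 1/272.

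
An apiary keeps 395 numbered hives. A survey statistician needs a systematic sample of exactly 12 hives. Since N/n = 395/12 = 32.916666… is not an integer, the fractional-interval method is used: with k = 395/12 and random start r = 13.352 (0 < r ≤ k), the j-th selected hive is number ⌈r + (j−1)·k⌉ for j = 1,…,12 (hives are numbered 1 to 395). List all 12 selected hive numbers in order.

14, 47, 80, 113, 146, 178, 211, 244, 277, 310, 343, 376

j=1: r + 0k = 13.352 → ⌈·⌉ = 14
j=2: r + 1k = 46.268666… → ⌈·⌉ = 47
j=3: r + 2k = 79.185333… → ⌈·⌉ = 80
j=4: r + 3k = 112.102 → ⌈·⌉ = 113
j=5: r + 4k = 145.018666… → ⌈·⌉ = 146
j=6: r + 5k = 177.935333… → ⌈·⌉ = 178
j=7: r + 6k = 210.852 → ⌈·⌉ = 211
j=8: r + 7k = 243.768666… → ⌈·⌉ = 244
j=9: r + 8k = 276.685333… → ⌈·⌉ = 277
j=10: r + 9k = 309.602 → ⌈·⌉ = 310
j=11: r + 10k = 342.518666… → ⌈·⌉ = 343
j=12: r + 11k = 375.435333… → ⌈·⌉ = 376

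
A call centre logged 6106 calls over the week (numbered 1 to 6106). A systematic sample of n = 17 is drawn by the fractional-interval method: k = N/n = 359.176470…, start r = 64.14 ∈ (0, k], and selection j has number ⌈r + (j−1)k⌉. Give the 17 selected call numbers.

65, 424, 783, 1142, 1501, 1861, 2220, 2579, 2938, 3297, 3656, 4016, 4375, 4734, 5093, 5452, 5811

j=1: r + 0k = 64.14 → ⌈·⌉ = 65
j=2: r + 1k = 423.316470… → ⌈·⌉ = 424
j=3: r + 2k = 782.492941… → ⌈·⌉ = 783
j=4: r + 3k = 1141.669411… → ⌈·⌉ = 1142
j=5: r + 4k = 1500.845882… → ⌈·⌉ = 1501
j=6: r + 5k = 1860.022352… → ⌈·⌉ = 1861
j=7: r + 6k = 2219.198823… → ⌈·⌉ = 2220
j=8: r + 7k = 2578.375294… → ⌈·⌉ = 2579
j=9: r + 8k = 2937.551764… → ⌈·⌉ = 2938
j=10: r + 9k = 3296.728235… → ⌈·⌉ = 3297
j=11: r + 10k = 3655.904705… → ⌈·⌉ = 3656
j=12: r + 11k = 4015.081176… → ⌈·⌉ = 4016
j=13: r + 12k = 4374.257647… → ⌈·⌉ = 4375
j=14: r + 13k = 4733.434117… → ⌈·⌉ = 4734
j=15: r + 14k = 5092.610588… → ⌈·⌉ = 5093
j=16: r + 15k = 5451.787058… → ⌈·⌉ = 5452
j=17: r + 16k = 5810.963529… → ⌈·⌉ = 5811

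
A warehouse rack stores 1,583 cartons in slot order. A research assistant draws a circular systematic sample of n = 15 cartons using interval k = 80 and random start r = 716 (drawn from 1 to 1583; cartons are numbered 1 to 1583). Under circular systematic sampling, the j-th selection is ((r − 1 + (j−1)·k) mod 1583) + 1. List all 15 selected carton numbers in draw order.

716, 796, 876, 956, 1036, 1116, 1196, 1276, 1356, 1436, 1516, 13, 93, 173, 253

Selection 1: 716
Selection 2: 716 + 80 = 796
Selection 3: 796 + 80 = 876
Selection 4: 876 + 80 = 956
Selection 5: 956 + 80 = 1036
Selection 6: 1036 + 80 = 1116
Selection 7: 1116 + 80 = 1196
Selection 8: 1196 + 80 = 1276
Selection 9: 1276 + 80 = 1356
Selection 10: 1356 + 80 = 1436
Selection 11: 1436 + 80 = 1516
Selection 12: 1516 + 80 = 1596 → 1596 − 1583 = 13
Selection 13: 13 + 80 = 93
Selection 14: 93 + 80 = 173
Selection 15: 173 + 80 = 253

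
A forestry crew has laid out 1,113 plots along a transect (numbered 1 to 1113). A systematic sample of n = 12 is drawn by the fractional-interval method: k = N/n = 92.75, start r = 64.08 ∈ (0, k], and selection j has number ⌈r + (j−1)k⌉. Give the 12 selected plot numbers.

j=1: r + 0k = 64.08 → ⌈·⌉ = 65
j=2: r + 1k = 156.83 → ⌈·⌉ = 157
j=3: r + 2k = 249.58 → ⌈·⌉ = 250
j=4: r + 3k = 342.33 → ⌈·⌉ = 343
j=5: r + 4k = 435.08 → ⌈·⌉ = 436
j=6: r + 5k = 527.83 → ⌈·⌉ = 528
j=7: r + 6k = 620.58 → ⌈·⌉ = 621
j=8: r + 7k = 713.33 → ⌈·⌉ = 714
j=9: r + 8k = 806.08 → ⌈·⌉ = 807
j=10: r + 9k = 898.83 → ⌈·⌉ = 899
j=11: r + 10k = 991.58 → ⌈·⌉ = 992
j=12: r + 11k = 1084.33 → ⌈·⌉ = 1085

65, 157, 250, 343, 436, 528, 621, 714, 807, 899, 992, 1085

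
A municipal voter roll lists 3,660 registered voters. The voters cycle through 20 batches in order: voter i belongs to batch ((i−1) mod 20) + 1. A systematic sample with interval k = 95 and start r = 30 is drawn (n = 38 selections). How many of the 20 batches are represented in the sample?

4

Consecutive selections differ by k = 95, so their batch numbers differ by 95 mod 20 = 15.
gcd(95, 20) = 5, so the sample visits 20/5 = 4 distinct residues mod 20.
Start 30 is batch 10; the batches hit are 5, 10, 15, 20.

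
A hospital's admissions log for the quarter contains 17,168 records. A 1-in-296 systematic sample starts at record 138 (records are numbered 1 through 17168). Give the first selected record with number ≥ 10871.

k = 296
Steps past start: ⌈(10871 − 138)/296⌉ = ⌈10733/296⌉ = 37
Selected record: 138 + 37×296 = 11090

11090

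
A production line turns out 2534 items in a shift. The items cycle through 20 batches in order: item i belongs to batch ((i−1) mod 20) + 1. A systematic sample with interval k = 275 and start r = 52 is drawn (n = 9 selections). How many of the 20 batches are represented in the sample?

Consecutive selections differ by k = 275, so their batch numbers differ by 275 mod 20 = 15.
gcd(275, 20) = 5, so the sample visits 20/5 = 4 distinct residues mod 20.
Start 52 is batch 12; the batches hit are 2, 7, 12, 17.

4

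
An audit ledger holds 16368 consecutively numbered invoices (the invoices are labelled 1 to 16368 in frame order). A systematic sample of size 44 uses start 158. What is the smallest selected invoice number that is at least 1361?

1646

k = 16368/44 = 372
Steps past start: ⌈(1361 − 158)/372⌉ = ⌈1203/372⌉ = 4
Selected invoice: 158 + 4×372 = 1646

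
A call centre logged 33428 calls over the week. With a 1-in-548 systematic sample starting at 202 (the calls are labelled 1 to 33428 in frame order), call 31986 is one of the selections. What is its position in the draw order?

59

k = 548
position = (31986 − 202)/548 + 1 = 31784/548 + 1 = 58 + 1 = 59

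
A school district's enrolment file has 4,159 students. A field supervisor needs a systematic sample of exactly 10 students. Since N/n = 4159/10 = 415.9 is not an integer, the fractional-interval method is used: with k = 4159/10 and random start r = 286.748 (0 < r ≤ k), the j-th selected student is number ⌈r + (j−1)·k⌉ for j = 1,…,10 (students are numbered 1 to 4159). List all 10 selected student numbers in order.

287, 703, 1119, 1535, 1951, 2367, 2783, 3199, 3614, 4030

j=1: r + 0k = 286.748 → ⌈·⌉ = 287
j=2: r + 1k = 702.648 → ⌈·⌉ = 703
j=3: r + 2k = 1118.548 → ⌈·⌉ = 1119
j=4: r + 3k = 1534.448 → ⌈·⌉ = 1535
j=5: r + 4k = 1950.348 → ⌈·⌉ = 1951
j=6: r + 5k = 2366.248 → ⌈·⌉ = 2367
j=7: r + 6k = 2782.148 → ⌈·⌉ = 2783
j=8: r + 7k = 3198.048 → ⌈·⌉ = 3199
j=9: r + 8k = 3613.948 → ⌈·⌉ = 3614
j=10: r + 9k = 4029.848 → ⌈·⌉ = 4030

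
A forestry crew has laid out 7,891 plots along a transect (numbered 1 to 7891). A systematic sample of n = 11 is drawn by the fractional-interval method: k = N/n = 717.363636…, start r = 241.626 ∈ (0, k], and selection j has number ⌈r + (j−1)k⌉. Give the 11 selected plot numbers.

j=1: r + 0k = 241.626 → ⌈·⌉ = 242
j=2: r + 1k = 958.989636… → ⌈·⌉ = 959
j=3: r + 2k = 1676.353272… → ⌈·⌉ = 1677
j=4: r + 3k = 2393.716909… → ⌈·⌉ = 2394
j=5: r + 4k = 3111.080545… → ⌈·⌉ = 3112
j=6: r + 5k = 3828.444181… → ⌈·⌉ = 3829
j=7: r + 6k = 4545.807818… → ⌈·⌉ = 4546
j=8: r + 7k = 5263.171454… → ⌈·⌉ = 5264
j=9: r + 8k = 5980.535090… → ⌈·⌉ = 5981
j=10: r + 9k = 6697.898727… → ⌈·⌉ = 6698
j=11: r + 10k = 7415.262363… → ⌈·⌉ = 7416

242, 959, 1677, 2394, 3112, 3829, 4546, 5264, 5981, 6698, 7416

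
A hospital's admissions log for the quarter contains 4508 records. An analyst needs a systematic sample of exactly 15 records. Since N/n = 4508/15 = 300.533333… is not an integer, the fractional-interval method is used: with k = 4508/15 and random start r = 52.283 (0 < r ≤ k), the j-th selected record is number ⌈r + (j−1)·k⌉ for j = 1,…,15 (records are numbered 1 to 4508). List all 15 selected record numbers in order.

53, 353, 654, 954, 1255, 1555, 1856, 2157, 2457, 2758, 3058, 3359, 3659, 3960, 4260

j=1: r + 0k = 52.283 → ⌈·⌉ = 53
j=2: r + 1k = 352.816333… → ⌈·⌉ = 353
j=3: r + 2k = 653.349666… → ⌈·⌉ = 654
j=4: r + 3k = 953.883 → ⌈·⌉ = 954
j=5: r + 4k = 1254.416333… → ⌈·⌉ = 1255
j=6: r + 5k = 1554.949666… → ⌈·⌉ = 1555
j=7: r + 6k = 1855.483 → ⌈·⌉ = 1856
j=8: r + 7k = 2156.016333… → ⌈·⌉ = 2157
j=9: r + 8k = 2456.549666… → ⌈·⌉ = 2457
j=10: r + 9k = 2757.083 → ⌈·⌉ = 2758
j=11: r + 10k = 3057.616333… → ⌈·⌉ = 3058
j=12: r + 11k = 3358.149666… → ⌈·⌉ = 3359
j=13: r + 12k = 3658.683 → ⌈·⌉ = 3659
j=14: r + 13k = 3959.216333… → ⌈·⌉ = 3960
j=15: r + 14k = 4259.749666… → ⌈·⌉ = 4260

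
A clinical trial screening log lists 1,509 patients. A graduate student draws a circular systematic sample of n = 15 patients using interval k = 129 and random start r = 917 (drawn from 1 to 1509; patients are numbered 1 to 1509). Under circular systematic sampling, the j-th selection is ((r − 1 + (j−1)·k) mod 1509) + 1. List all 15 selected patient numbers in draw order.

Selection 1: 917
Selection 2: 917 + 129 = 1046
Selection 3: 1046 + 129 = 1175
Selection 4: 1175 + 129 = 1304
Selection 5: 1304 + 129 = 1433
Selection 6: 1433 + 129 = 1562 → 1562 − 1509 = 53
Selection 7: 53 + 129 = 182
Selection 8: 182 + 129 = 311
Selection 9: 311 + 129 = 440
Selection 10: 440 + 129 = 569
Selection 11: 569 + 129 = 698
Selection 12: 698 + 129 = 827
Selection 13: 827 + 129 = 956
Selection 14: 956 + 129 = 1085
Selection 15: 1085 + 129 = 1214

917, 1046, 1175, 1304, 1433, 53, 182, 311, 440, 569, 698, 827, 956, 1085, 1214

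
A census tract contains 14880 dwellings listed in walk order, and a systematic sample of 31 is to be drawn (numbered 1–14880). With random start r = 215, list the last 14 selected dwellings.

k = N/n = 14880/31 = 480
18th selection = 215 + 17×480 = 8375
19th: 8375 + 480 = 8855
20th: 8855 + 480 = 9335
21st: 9335 + 480 = 9815
22nd: 9815 + 480 = 10295
23rd: 10295 + 480 = 10775
24th: 10775 + 480 = 11255
25th: 11255 + 480 = 11735
26th: 11735 + 480 = 12215
27th: 12215 + 480 = 12695
28th: 12695 + 480 = 13175
29th: 13175 + 480 = 13655
30th: 13655 + 480 = 14135
31st: 14135 + 480 = 14615

8375, 8855, 9335, 9815, 10295, 10775, 11255, 11735, 12215, 12695, 13175, 13655, 14135, 14615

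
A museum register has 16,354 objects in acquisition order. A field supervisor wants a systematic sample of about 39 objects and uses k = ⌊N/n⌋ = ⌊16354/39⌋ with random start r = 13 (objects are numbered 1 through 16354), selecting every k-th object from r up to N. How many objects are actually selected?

40

k = ⌊16354/39⌋ = 419
Achieved size = ⌊(16354 − 13)/419⌋ + 1 = ⌊16341/419⌋ + 1 = 39 + 1 = 40
(last selection: 13 + 39×419 = 16354 ≤ 16354; next would be 16773 > 16354)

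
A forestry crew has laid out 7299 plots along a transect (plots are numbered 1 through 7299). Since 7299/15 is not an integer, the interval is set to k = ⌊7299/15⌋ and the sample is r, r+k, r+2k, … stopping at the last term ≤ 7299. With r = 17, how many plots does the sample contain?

15

k = ⌊7299/15⌋ = 486
Achieved size = ⌊(7299 − 17)/486⌋ + 1 = ⌊7282/486⌋ + 1 = 14 + 1 = 15
(last selection: 17 + 14×486 = 6821 ≤ 7299; next would be 7307 > 7299)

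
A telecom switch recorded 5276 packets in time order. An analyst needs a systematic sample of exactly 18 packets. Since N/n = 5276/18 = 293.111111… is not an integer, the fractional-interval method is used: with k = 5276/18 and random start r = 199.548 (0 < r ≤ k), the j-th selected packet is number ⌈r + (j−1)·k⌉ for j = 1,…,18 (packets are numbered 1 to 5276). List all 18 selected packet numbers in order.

200, 493, 786, 1079, 1372, 1666, 1959, 2252, 2545, 2838, 3131, 3424, 3717, 4010, 4304, 4597, 4890, 5183

j=1: r + 0k = 199.548 → ⌈·⌉ = 200
j=2: r + 1k = 492.659111… → ⌈·⌉ = 493
j=3: r + 2k = 785.770222… → ⌈·⌉ = 786
j=4: r + 3k = 1078.881333… → ⌈·⌉ = 1079
j=5: r + 4k = 1371.992444… → ⌈·⌉ = 1372
j=6: r + 5k = 1665.103555… → ⌈·⌉ = 1666
j=7: r + 6k = 1958.214666… → ⌈·⌉ = 1959
j=8: r + 7k = 2251.325777… → ⌈·⌉ = 2252
j=9: r + 8k = 2544.436888… → ⌈·⌉ = 2545
j=10: r + 9k = 2837.548 → ⌈·⌉ = 2838
j=11: r + 10k = 3130.659111… → ⌈·⌉ = 3131
j=12: r + 11k = 3423.770222… → ⌈·⌉ = 3424
j=13: r + 12k = 3716.881333… → ⌈·⌉ = 3717
j=14: r + 13k = 4009.992444… → ⌈·⌉ = 4010
j=15: r + 14k = 4303.103555… → ⌈·⌉ = 4304
j=16: r + 15k = 4596.214666… → ⌈·⌉ = 4597
j=17: r + 16k = 4889.325777… → ⌈·⌉ = 4890
j=18: r + 17k = 5182.436888… → ⌈·⌉ = 5183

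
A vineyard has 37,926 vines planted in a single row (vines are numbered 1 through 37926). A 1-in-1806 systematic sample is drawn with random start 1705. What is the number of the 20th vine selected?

36019

k = 1806
20th selection = r + (20−1)·k = 1705 + 19×1806 = 1705 + 34314 = 36019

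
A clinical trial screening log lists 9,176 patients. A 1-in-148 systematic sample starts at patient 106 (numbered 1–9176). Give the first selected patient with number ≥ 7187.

7210

k = 148
Steps past start: ⌈(7187 − 106)/148⌉ = ⌈7081/148⌉ = 48
Selected patient: 106 + 48×148 = 7210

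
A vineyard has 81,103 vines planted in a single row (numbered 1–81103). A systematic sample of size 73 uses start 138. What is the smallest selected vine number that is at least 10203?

k = 81103/73 = 1111
Steps past start: ⌈(10203 − 138)/1111⌉ = ⌈10065/1111⌉ = 10
Selected vine: 138 + 10×1111 = 11248

11248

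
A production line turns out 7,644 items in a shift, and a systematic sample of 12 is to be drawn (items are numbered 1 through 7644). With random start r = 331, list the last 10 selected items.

1605, 2242, 2879, 3516, 4153, 4790, 5427, 6064, 6701, 7338

k = N/n = 7644/12 = 637
3rd selection = 331 + 2×637 = 1605
4th: 1605 + 637 = 2242
5th: 2242 + 637 = 2879
6th: 2879 + 637 = 3516
7th: 3516 + 637 = 4153
8th: 4153 + 637 = 4790
9th: 4790 + 637 = 5427
10th: 5427 + 637 = 6064
11th: 6064 + 637 = 6701
12th: 6701 + 637 = 7338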